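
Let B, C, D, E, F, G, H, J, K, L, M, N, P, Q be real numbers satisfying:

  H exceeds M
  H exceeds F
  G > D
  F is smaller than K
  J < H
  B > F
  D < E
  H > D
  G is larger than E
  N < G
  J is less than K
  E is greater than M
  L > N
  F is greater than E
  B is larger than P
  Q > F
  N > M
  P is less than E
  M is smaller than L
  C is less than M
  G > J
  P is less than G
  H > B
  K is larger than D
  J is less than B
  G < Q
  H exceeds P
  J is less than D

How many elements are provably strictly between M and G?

Chaining upward from M reaches: N, E, F, K, L, B, Q, H.
Chaining downward from G reaches: C, N, P, J, D, E.
Strictly between M and G are those in both lists: N, E — 2 elements.

2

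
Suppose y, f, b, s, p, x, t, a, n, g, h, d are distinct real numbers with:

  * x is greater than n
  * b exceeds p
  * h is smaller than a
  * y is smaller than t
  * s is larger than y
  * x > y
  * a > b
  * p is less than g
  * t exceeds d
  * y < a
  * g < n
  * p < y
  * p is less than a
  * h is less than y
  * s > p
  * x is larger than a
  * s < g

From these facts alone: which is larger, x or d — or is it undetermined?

Following every chain through d: above d we get t.
x is not reached, and no chain runs the other way from x to d.
So the given relations leave the order of d and x undetermined.

undetermined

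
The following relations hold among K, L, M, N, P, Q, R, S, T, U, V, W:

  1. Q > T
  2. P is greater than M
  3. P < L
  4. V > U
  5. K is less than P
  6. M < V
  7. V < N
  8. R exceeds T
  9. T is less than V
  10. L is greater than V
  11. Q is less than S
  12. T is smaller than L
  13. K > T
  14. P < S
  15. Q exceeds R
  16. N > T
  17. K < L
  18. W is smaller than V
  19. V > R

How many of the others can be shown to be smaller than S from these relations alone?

The elements the relations force below S are T, R, K, Q, M, P — no chain reaches any other.
That is 6.

6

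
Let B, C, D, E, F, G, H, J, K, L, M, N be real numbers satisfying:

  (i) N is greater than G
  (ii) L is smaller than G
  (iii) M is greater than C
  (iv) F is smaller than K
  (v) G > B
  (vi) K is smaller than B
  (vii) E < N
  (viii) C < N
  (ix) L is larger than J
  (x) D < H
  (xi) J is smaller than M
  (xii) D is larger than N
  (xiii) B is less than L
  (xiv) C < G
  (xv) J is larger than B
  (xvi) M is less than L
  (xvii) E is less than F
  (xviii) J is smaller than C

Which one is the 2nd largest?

The consecutive relations fix a unique order: E < F < K < B < J < C < M < L < G < N < D < H.
The 2nd largest is D.

D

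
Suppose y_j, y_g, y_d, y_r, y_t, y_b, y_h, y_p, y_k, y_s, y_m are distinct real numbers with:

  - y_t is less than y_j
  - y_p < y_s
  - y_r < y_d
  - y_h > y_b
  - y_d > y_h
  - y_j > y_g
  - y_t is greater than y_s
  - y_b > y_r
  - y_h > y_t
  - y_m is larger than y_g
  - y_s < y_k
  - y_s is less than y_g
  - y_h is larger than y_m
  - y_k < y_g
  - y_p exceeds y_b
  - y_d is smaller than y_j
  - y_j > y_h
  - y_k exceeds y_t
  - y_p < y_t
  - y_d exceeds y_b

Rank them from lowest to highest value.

The consecutive links are each given: y_r < y_b; y_b < y_p; y_p < y_s; y_s < y_t; y_t < y_k; y_k < y_g; y_g < y_m; y_m < y_h; y_h < y_d; y_d < y_j.

y_r < y_b < y_p < y_s < y_t < y_k < y_g < y_m < y_h < y_d < y_j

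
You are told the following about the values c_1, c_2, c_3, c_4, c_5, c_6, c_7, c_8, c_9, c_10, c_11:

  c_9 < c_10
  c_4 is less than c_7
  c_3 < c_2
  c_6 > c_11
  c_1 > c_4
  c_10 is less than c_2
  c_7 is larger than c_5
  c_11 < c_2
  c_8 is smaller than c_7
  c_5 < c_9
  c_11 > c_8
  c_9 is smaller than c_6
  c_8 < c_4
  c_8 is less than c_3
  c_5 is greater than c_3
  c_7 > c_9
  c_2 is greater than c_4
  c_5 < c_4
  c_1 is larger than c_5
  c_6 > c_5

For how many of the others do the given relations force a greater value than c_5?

The elements the relations force above c_5 are c_4, c_9, c_7, c_1, c_6, c_10, c_2 — no chain reaches any other.
That is 7.

7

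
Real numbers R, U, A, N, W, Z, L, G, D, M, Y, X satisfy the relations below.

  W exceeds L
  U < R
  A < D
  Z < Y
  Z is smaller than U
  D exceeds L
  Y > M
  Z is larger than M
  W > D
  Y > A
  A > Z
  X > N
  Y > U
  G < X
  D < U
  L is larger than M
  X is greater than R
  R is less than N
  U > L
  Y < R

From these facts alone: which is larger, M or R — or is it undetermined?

Following the relations from M: M < L < D < U < Y < R.
So R is larger.

R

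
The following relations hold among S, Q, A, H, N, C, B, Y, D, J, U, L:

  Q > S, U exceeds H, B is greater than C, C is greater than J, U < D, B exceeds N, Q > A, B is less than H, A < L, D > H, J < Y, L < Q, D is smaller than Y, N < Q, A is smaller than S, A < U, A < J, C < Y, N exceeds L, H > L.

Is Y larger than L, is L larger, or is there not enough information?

Y

Chaining the given relations: L < N < B < H < D < Y.
So Y is larger.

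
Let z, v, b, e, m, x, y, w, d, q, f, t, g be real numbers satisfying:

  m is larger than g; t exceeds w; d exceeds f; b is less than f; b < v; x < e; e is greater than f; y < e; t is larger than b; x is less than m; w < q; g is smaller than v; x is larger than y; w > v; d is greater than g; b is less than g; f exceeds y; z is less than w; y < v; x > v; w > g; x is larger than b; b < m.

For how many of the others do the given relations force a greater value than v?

Directly above v: w, x.
One step further: e, t, m, q (6 so far).
Nothing else is reachable above v; 6 in all.

6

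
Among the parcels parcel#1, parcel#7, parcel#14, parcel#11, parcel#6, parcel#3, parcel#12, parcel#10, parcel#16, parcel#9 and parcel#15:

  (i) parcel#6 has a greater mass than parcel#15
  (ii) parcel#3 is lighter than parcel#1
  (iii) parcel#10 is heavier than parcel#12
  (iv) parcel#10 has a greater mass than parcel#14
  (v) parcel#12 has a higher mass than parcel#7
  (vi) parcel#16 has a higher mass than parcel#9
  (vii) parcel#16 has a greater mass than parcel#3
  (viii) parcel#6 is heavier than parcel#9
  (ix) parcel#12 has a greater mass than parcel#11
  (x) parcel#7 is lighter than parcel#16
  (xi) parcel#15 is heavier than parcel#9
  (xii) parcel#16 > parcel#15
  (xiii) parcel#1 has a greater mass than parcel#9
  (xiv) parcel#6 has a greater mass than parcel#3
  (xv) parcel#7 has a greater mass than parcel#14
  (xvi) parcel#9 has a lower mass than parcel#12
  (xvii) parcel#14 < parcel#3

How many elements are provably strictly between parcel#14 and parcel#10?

Chaining upward from parcel#14 reaches: parcel#3, parcel#7, parcel#12, parcel#1, parcel#6, parcel#16.
Chaining downward from parcel#10 reaches: parcel#9, parcel#7, parcel#11, parcel#12.
Strictly between parcel#14 and parcel#10 are those in both lists: parcel#7, parcel#12 — 2 elements.

2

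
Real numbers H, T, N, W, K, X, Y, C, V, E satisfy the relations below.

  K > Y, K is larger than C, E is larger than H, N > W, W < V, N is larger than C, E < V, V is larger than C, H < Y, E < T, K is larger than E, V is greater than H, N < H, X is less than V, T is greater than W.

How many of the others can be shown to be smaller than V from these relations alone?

6

Directly below V: X, C, W, H, E.
One step further: N (6 so far).
Nothing else is reachable below V; 6 in all.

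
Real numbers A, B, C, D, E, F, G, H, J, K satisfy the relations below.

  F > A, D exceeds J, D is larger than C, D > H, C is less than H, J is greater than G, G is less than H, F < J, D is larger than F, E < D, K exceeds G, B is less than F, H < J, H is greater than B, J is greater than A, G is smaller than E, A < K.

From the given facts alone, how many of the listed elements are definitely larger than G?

5

The elements the relations force above G are K, E, H, J, D — no chain reaches any other.
That is 5.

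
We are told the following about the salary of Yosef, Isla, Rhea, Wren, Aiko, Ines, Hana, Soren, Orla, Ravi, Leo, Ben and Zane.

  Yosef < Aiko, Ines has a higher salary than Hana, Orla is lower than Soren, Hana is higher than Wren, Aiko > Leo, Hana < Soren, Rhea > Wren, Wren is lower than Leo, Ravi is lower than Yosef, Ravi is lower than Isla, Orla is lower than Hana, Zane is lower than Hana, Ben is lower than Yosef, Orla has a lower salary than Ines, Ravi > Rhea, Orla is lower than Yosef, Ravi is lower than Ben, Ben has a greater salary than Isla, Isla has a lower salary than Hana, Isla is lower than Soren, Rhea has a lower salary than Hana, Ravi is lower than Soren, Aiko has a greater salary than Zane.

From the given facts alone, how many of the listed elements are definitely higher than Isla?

From Isla the given relations immediately reach Hana, Ben, Soren.
From those, Yosef, Ines — 5 in total.
From those, Aiko — 6 in total.
No other element is forced above Isla by the given relations, so the count is 6.

6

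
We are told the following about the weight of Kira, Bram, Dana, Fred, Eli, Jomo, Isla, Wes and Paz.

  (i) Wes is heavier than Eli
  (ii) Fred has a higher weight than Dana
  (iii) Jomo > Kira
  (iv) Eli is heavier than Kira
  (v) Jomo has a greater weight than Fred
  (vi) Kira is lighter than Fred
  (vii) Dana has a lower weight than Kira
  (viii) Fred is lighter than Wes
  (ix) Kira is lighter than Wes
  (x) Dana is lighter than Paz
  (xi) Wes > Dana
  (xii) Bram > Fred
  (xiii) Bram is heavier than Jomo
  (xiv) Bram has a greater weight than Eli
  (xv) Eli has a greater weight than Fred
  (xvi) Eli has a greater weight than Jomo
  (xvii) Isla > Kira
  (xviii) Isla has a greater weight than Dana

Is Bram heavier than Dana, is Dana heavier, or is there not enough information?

Bram

Following the relations from Dana: Dana < Kira < Fred < Jomo < Eli < Bram.
So Bram is heavier.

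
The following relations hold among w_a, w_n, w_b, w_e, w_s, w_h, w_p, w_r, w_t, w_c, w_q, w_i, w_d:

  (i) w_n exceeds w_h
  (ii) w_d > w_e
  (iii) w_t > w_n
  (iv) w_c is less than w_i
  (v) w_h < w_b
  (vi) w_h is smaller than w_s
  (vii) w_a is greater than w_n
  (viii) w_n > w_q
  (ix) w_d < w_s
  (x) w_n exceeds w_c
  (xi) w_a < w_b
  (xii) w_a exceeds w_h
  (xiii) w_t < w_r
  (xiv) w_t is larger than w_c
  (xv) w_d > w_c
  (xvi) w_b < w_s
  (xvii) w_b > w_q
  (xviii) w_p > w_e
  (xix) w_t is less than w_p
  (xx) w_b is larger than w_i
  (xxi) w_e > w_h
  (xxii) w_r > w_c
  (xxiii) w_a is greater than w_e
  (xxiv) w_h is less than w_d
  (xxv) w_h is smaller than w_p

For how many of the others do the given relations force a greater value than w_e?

5

Directly above w_e: w_a, w_d, w_p.
One step further: w_b, w_s (5 so far).
No other element is forced above w_e by the given relations, so the count is 5.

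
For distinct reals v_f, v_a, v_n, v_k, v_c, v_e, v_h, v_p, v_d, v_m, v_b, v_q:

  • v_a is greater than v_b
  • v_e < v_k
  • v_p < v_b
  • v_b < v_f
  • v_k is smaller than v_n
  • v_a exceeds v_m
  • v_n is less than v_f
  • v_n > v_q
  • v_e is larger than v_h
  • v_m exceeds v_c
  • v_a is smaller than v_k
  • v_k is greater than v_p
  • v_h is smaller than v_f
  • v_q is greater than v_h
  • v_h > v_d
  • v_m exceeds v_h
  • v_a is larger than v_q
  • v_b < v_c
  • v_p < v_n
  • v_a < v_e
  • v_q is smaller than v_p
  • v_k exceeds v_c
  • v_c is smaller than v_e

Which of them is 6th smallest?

v_c

Piecing the relations together gives one ordering: v_d < v_h < v_q < v_p < v_b < v_c < v_m < v_a < v_e < v_k < v_n < v_f.
The 6th smallest is v_c.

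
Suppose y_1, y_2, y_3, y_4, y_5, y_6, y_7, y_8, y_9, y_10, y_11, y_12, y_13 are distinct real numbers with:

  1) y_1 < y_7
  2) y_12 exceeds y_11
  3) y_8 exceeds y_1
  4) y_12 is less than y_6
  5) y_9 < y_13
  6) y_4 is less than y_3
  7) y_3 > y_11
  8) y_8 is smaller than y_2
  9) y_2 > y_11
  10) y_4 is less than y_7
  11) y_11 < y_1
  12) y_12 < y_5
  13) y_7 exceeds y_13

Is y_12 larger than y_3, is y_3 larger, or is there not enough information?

Following every chain through y_12: above y_12 we get y_6, y_5; below y_12 we get y_11.
y_3 is not reached, and no chain runs the other way from y_3 to y_12.
So the given relations leave the order of y_12 and y_3 undetermined.

undetermined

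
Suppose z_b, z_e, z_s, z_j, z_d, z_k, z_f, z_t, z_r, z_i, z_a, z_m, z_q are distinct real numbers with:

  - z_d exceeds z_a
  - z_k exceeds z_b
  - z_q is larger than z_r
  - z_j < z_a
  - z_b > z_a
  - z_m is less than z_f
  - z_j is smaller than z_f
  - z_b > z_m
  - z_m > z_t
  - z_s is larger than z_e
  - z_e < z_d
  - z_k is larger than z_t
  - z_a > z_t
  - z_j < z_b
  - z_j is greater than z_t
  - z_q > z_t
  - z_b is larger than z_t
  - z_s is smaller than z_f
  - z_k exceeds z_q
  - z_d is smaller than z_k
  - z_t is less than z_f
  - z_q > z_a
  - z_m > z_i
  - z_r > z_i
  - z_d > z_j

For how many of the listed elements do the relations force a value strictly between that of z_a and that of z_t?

Chaining upward from z_t reaches: z_j, z_q, z_d, z_m, z_b, z_f, z_k.
Chaining downward from z_a reaches: z_j.
Strictly between z_t and z_a are those in both lists: z_j — 1 element.

1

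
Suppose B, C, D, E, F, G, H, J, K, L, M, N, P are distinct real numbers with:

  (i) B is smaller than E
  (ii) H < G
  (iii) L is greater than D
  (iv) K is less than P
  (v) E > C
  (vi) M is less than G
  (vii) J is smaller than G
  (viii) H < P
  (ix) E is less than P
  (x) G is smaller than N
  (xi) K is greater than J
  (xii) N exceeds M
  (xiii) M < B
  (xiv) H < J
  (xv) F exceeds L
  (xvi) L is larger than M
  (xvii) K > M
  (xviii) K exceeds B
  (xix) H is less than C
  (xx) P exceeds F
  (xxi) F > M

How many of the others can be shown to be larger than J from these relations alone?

Directly above J: G, K.
One step further: N, P (4 so far).
Nothing else is reachable above J; 4 in all.

4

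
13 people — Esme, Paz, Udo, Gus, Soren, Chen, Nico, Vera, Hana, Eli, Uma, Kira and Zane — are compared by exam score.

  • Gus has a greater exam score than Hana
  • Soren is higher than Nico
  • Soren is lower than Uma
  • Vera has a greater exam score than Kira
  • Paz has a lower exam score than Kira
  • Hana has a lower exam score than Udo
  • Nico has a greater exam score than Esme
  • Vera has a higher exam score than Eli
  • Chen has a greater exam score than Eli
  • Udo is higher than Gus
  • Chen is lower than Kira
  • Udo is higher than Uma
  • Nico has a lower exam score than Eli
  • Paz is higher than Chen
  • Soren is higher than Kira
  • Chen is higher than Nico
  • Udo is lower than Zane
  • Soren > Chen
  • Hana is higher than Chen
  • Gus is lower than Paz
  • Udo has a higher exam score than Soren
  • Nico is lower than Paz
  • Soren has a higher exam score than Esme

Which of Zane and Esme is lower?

Esme

Following the relations from Esme: Esme < Nico < Eli < Chen < Hana < Gus < Paz < Kira < Soren < Uma < Udo < Zane.
So Esme < Zane; Esme is the lower of the two.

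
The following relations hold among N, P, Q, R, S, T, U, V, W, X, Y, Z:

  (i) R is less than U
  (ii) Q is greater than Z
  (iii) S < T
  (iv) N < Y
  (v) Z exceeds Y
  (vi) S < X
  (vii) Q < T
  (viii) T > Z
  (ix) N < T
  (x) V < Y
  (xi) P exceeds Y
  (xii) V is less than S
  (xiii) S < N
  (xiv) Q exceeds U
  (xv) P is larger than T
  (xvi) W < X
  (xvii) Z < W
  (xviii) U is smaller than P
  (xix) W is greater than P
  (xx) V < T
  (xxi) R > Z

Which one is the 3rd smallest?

Piecing the relations together gives one ordering: V < S < N < Y < Z < R < U < Q < T < P < W < X.
The 3rd smallest is N.

N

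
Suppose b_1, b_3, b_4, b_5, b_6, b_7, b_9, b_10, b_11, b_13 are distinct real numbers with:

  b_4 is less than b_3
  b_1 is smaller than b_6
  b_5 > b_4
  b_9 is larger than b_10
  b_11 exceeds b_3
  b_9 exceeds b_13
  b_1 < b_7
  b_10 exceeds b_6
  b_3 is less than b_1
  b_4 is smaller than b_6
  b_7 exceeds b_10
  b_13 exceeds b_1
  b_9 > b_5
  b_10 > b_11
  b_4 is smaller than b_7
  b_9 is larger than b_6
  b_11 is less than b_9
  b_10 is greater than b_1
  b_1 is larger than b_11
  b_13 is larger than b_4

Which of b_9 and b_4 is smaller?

Chaining the given relations: b_4 < b_3 < b_11 < b_1 < b_10 < b_9.
So b_4 < b_9; b_4 is the smaller of the two.

b_4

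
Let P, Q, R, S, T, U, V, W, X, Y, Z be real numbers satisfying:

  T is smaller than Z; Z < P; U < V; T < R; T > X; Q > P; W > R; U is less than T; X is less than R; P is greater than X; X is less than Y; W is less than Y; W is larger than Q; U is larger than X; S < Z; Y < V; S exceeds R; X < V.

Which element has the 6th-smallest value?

Z

Chaining the given pairs: X < U < T < R < S < Z < P < Q < W < Y < V.
The 6th smallest is Z.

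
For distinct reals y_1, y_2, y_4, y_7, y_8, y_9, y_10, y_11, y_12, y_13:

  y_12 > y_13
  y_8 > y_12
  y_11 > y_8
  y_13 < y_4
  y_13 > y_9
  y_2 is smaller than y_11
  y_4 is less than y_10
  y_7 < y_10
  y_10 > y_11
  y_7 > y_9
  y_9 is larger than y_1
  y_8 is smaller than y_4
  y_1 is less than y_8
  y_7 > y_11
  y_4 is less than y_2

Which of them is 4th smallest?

Piecing the relations together gives one ordering: y_1 < y_9 < y_13 < y_12 < y_8 < y_4 < y_2 < y_11 < y_7 < y_10.
Counting 4 from the smallest end gives y_12.

y_12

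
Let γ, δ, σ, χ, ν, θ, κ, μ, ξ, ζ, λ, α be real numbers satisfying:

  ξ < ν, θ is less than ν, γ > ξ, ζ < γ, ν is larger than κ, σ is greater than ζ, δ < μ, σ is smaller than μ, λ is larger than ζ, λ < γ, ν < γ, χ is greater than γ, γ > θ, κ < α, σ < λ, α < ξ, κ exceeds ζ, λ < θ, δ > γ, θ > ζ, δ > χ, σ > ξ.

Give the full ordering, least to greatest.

Nothing is placed below ζ, so it is least; from there ζ < κ; κ < α; α < ξ; ξ < σ; σ < λ; λ < θ; θ < ν; ν < γ; γ < χ; χ < δ; δ < μ, each given directly.

ζ < κ < α < ξ < σ < λ < θ < ν < γ < χ < δ < μ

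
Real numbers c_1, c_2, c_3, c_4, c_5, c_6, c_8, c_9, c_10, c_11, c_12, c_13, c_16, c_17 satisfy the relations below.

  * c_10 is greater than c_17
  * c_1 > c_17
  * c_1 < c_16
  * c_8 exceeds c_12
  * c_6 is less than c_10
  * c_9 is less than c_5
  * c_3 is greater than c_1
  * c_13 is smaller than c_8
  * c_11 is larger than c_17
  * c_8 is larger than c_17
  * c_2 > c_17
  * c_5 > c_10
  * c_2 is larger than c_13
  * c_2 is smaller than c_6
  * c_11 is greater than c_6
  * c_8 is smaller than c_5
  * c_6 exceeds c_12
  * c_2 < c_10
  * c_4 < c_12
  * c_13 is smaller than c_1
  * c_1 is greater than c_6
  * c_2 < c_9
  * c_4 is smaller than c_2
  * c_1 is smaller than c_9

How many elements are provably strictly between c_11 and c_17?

2

Chaining upward from c_17 reaches: c_8, c_2, c_6, c_1, c_10, c_16, c_9, c_3, c_5.
Chaining downward from c_11 reaches: c_4, c_13, c_12, c_2, c_6.
Strictly between c_17 and c_11 are those in both lists: c_2, c_6 — 2 elements.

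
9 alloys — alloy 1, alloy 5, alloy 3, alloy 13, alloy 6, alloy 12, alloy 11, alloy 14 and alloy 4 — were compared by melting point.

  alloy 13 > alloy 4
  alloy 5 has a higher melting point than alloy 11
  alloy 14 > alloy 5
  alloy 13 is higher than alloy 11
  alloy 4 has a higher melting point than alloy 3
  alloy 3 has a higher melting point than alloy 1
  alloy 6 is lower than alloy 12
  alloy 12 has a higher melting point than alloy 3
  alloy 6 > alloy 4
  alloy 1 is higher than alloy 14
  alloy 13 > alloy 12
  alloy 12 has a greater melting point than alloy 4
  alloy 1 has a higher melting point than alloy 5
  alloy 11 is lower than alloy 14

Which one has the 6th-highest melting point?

alloy 1

The consecutive relations fix a unique order: alloy 11 < alloy 5 < alloy 14 < alloy 1 < alloy 3 < alloy 4 < alloy 6 < alloy 12 < alloy 13.
The 6th largest is alloy 1.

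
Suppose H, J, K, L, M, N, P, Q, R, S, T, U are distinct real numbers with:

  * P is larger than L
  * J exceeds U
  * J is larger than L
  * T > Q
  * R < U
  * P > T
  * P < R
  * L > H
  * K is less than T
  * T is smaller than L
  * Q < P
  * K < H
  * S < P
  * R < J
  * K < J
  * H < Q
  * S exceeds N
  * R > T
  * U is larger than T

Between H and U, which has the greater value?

The relevant relations are H < Q; Q < T; T < L; L < P; P < R; R < U.
Chaining these gives H < Q < T < L < P < R < U.
So H < U; U is the larger of the two.

U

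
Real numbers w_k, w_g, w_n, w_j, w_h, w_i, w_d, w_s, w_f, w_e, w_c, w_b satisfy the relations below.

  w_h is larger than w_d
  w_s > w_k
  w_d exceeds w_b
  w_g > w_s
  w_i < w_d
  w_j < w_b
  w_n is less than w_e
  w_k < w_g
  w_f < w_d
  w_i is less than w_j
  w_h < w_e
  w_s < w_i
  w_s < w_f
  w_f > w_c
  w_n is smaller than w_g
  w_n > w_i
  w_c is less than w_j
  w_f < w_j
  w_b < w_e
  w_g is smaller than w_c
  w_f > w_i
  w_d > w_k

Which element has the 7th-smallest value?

The consecutive relations fix a unique order: w_k < w_s < w_i < w_n < w_g < w_c < w_f < w_j < w_b < w_d < w_h < w_e.
Counting 7 from the smallest end gives w_f.

w_f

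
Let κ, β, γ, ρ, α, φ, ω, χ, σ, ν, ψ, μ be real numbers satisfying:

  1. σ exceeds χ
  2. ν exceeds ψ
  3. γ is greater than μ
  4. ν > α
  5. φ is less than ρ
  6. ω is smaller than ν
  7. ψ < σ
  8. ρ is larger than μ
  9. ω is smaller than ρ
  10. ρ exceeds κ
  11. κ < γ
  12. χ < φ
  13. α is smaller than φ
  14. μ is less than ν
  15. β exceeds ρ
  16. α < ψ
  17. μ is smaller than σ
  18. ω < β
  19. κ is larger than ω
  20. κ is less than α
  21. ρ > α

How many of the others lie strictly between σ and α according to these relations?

Chaining upward from α reaches: ψ, ν, φ, ρ, β.
Chaining downward from σ reaches: μ, ω, κ, χ, ψ.
Strictly between α and σ are those in both lists: ψ — 1 element.

1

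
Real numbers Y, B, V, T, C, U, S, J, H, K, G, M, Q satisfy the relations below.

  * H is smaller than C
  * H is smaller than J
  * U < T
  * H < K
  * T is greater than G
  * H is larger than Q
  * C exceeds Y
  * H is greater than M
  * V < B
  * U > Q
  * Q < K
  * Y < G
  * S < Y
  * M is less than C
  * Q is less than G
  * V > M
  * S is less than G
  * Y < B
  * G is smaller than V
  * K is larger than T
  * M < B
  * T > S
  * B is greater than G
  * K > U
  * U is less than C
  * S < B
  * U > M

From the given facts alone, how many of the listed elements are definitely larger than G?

The elements the relations force above G are T, V, B, K — no chain reaches any other.
That is 4.

4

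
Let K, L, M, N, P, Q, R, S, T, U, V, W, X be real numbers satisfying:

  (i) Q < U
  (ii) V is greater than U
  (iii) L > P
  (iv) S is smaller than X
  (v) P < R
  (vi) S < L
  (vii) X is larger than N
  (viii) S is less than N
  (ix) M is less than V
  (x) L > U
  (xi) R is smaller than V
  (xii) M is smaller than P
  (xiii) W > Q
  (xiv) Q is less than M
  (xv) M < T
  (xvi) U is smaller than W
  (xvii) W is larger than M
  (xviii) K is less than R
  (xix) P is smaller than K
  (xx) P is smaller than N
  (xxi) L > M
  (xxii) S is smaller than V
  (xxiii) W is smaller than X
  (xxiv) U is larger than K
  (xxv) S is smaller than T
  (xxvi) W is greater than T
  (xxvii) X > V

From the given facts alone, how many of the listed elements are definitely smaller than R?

Directly below R: P, K.
One step further: M (3 so far).
One step further: Q (4 so far).
Nothing else is reachable below R; 4 in all.

4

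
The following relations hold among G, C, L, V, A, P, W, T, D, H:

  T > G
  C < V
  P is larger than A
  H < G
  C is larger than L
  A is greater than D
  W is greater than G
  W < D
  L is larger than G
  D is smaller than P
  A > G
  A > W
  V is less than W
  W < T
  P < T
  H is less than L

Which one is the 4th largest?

D

Piecing the relations together gives one ordering: H < G < L < C < V < W < D < A < P < T.
The 4th largest is D.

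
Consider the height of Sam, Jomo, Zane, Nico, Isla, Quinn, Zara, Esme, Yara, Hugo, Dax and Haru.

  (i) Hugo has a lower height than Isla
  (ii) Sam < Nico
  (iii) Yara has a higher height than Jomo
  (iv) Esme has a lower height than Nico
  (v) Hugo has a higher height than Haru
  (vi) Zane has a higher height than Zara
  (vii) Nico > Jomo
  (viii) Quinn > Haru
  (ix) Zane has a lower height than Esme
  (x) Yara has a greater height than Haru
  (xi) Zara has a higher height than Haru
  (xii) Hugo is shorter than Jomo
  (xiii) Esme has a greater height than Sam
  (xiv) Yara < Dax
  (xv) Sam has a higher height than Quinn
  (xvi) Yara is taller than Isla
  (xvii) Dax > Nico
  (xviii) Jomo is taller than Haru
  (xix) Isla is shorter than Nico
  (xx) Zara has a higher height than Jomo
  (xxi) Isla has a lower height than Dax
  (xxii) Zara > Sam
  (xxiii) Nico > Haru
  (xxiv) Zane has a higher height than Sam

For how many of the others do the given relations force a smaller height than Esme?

7

The elements the relations force below Esme are Haru, Hugo, Quinn, Jomo, Sam, Zara, Zane — no chain reaches any other.
That is 7.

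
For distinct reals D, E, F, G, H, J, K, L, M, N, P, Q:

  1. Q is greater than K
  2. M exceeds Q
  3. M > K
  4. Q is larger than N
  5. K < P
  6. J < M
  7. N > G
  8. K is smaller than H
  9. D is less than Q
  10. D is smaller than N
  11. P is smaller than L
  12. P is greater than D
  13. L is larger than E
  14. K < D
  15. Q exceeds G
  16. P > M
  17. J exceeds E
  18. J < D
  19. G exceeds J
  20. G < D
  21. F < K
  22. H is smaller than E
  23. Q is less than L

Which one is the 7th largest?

The consecutive relations fix a unique order: F < K < H < E < J < G < D < N < Q < M < P < L.
Counting 7 from the largest end gives G.

G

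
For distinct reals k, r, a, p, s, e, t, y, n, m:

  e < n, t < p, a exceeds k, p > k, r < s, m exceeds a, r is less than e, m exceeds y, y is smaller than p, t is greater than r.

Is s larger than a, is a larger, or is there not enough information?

Following every chain through s: below s we get r.
a is not reached, and no chain runs the other way from a to s.
So the given relations leave the order of s and a undetermined.

undetermined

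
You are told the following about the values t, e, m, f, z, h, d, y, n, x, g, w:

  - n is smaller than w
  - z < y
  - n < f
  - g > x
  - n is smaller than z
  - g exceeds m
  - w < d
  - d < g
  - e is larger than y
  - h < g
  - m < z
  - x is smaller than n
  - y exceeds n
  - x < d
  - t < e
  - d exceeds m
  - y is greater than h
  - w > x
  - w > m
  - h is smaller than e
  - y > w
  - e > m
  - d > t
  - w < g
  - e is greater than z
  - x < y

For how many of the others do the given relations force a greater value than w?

4

From w the given relations immediately reach d, y, g.
From those, e — 4 in total.
Nothing else is reachable above w; 4 in all.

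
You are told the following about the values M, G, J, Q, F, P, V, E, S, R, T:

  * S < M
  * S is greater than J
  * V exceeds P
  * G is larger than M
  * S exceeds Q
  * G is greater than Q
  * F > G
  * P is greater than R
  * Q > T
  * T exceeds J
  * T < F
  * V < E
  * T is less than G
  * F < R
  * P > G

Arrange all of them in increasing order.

J < T < Q < S < M < G < F < R < P < V < E

Nothing is placed below J, so it is least; from there J < T; T < Q; Q < S; S < M; M < G; G < F; F < R; R < P; P < V; V < E, each given directly.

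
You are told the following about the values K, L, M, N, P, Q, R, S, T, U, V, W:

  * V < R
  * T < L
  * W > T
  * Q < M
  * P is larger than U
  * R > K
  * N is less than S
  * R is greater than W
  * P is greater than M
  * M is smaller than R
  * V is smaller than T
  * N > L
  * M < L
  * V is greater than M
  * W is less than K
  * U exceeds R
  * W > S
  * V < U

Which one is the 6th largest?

S

Chaining the given pairs: Q < M < V < T < L < N < S < W < K < R < U < P.
The 6th largest is S.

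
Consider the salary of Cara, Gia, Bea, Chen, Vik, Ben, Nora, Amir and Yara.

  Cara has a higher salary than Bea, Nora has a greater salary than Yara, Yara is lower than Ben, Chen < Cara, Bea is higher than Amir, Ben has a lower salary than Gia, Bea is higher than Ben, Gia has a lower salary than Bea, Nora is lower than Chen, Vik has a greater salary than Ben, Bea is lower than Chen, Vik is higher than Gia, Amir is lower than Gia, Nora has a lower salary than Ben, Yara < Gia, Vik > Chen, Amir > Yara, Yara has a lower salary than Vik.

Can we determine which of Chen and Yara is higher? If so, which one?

Chaining the given relations: Yara < Nora < Ben < Gia < Bea < Chen.
So Chen is higher.

Chen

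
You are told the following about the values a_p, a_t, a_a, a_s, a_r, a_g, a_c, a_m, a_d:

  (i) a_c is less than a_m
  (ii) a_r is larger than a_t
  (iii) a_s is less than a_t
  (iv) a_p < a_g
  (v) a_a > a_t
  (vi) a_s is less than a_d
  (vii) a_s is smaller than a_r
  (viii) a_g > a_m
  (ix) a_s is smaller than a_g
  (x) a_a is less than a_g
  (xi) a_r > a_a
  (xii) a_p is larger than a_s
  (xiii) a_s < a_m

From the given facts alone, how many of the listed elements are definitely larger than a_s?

From a_s the given relations immediately reach a_t, a_r, a_m, a_d, a_p, a_g.
From those, a_a — 7 in total.
No other element is forced above a_s by the given relations, so the count is 7.

7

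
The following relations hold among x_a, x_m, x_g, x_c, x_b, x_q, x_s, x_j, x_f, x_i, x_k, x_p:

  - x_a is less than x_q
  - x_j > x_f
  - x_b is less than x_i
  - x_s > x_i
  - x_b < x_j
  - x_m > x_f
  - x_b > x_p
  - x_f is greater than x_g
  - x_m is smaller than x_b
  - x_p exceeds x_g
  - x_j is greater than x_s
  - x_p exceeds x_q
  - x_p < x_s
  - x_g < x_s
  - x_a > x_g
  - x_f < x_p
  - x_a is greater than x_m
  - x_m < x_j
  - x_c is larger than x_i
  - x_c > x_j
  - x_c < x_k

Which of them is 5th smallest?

The consecutive relations fix a unique order: x_g < x_f < x_m < x_a < x_q < x_p < x_b < x_i < x_s < x_j < x_c < x_k.
Counting 5 from the smallest end gives x_q.

x_q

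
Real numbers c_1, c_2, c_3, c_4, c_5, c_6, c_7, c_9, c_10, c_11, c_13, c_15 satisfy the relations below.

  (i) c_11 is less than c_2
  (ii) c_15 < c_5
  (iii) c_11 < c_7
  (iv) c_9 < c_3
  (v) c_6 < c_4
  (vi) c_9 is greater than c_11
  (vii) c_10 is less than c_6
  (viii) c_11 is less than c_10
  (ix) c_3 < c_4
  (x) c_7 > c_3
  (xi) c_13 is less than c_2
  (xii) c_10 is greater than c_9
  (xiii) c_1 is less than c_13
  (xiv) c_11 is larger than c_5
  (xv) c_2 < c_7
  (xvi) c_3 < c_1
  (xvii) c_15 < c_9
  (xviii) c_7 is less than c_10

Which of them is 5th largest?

The consecutive relations fix a unique order: c_15 < c_5 < c_11 < c_9 < c_3 < c_1 < c_13 < c_2 < c_7 < c_10 < c_6 < c_4.
Counting 5 from the largest end gives c_2.

c_2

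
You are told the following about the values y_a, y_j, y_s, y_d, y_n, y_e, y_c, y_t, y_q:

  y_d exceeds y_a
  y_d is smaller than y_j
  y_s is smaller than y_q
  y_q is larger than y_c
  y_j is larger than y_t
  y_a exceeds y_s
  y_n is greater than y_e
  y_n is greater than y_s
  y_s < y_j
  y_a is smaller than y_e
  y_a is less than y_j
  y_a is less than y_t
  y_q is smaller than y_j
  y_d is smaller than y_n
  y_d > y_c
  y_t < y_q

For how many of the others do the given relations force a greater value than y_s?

Directly above y_s: y_a, y_q, y_j, y_n.
One step further: y_e, y_t, y_d (7 so far).
Nothing else is reachable above y_s; 7 in all.

7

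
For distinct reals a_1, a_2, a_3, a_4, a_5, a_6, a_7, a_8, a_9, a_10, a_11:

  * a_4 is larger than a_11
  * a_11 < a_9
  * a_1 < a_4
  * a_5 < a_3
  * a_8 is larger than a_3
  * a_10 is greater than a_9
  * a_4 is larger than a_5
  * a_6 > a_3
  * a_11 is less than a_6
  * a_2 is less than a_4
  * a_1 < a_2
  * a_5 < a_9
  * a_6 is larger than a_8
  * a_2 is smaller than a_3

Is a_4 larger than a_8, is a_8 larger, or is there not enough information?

undetermined

Following every chain through a_8: above a_8 we get a_6; below a_8 we get a_5, a_1, a_2, a_3.
a_4 is not reached, and no chain runs the other way from a_4 to a_8.
So the given relations leave the order of a_8 and a_4 undetermined.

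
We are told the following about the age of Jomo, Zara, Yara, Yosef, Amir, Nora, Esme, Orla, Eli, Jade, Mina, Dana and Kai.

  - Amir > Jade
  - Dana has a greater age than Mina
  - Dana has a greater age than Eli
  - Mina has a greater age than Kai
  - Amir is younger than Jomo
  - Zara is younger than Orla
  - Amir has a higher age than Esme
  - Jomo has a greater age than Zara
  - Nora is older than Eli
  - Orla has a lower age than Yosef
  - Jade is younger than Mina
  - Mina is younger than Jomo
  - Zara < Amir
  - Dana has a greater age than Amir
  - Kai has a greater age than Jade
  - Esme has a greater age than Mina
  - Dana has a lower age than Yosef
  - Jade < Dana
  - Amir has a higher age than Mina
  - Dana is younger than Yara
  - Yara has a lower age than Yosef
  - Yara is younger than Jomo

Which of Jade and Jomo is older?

Jomo

The relevant relations are Jade < Kai; Kai < Mina; Mina < Esme; Esme < Amir; Amir < Dana; Dana < Yara; Yara < Jomo.
Chaining these gives Jade < Kai < Mina < Esme < Amir < Dana < Yara < Jomo.
So Jade < Jomo; Jomo is the older of the two.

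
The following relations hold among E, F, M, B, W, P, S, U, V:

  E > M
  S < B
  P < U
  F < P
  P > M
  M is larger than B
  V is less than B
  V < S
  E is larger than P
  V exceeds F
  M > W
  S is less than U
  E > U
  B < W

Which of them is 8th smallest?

U

Chaining the given pairs: F < V < S < B < W < M < P < U < E.
Counting 8 from the smallest end gives U.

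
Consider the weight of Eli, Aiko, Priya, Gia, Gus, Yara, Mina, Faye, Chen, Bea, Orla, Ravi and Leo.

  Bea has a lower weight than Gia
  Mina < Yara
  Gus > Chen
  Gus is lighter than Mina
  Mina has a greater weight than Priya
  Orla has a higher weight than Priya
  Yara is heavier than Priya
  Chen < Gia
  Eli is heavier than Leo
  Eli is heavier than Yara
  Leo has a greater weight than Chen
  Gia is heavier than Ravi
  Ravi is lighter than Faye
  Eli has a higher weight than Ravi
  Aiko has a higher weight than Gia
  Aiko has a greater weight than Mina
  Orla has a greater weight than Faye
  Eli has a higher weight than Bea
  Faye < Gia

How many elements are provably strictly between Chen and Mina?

Chaining upward from Chen reaches: Gus, Yara, Leo, Eli, Gia, Aiko.
Chaining downward from Mina reaches: Priya, Gus.
Strictly between Chen and Mina are those in both lists: Gus — 1 element.

1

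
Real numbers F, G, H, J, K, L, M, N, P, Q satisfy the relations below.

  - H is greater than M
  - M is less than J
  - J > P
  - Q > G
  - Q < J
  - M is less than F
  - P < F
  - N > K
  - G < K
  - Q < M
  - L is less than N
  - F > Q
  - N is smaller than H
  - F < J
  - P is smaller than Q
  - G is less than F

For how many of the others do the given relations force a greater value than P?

5

The elements the relations force above P are Q, M, F, J, H — no chain reaches any other.
That is 5.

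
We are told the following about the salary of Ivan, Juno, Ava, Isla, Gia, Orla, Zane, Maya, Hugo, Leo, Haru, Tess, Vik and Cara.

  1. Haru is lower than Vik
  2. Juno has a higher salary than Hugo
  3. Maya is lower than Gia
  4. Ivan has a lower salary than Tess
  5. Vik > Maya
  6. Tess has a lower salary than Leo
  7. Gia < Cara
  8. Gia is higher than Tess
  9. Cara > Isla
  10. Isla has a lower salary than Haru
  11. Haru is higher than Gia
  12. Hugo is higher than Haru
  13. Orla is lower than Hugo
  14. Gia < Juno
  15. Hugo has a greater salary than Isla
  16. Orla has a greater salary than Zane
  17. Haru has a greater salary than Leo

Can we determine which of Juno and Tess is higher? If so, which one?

Juno

Chaining the given relations: Tess < Gia < Haru < Hugo < Juno.
So Juno is higher.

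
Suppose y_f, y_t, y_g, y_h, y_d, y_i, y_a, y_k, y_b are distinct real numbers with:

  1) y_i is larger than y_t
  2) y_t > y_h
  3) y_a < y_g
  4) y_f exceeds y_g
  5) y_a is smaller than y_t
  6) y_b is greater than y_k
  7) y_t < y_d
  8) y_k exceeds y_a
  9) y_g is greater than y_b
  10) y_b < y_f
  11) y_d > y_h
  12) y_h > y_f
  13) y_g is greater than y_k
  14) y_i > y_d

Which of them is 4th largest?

y_h

The consecutive relations fix a unique order: y_a < y_k < y_b < y_g < y_f < y_h < y_t < y_d < y_i.
The 4th largest is y_h.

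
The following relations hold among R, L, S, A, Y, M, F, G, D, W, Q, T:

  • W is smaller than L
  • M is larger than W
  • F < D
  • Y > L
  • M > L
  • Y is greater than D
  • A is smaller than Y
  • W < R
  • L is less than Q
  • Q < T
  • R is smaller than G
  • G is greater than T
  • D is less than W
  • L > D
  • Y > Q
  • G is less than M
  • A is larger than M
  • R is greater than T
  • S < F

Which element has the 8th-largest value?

Chaining the given pairs: S < F < D < W < L < Q < T < R < G < M < A < Y.
Counting 8 from the largest end gives L.

L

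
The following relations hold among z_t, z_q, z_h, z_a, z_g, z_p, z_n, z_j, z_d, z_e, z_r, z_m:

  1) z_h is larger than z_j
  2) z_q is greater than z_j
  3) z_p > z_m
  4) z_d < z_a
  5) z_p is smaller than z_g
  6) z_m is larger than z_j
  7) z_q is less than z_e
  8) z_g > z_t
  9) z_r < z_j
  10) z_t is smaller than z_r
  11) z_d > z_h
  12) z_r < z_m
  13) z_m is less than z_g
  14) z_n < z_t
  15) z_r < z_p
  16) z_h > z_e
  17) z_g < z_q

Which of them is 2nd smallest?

z_t

Piecing the relations together gives one ordering: z_n < z_t < z_r < z_j < z_m < z_p < z_g < z_q < z_e < z_h < z_d < z_a.
The 2nd smallest is z_t.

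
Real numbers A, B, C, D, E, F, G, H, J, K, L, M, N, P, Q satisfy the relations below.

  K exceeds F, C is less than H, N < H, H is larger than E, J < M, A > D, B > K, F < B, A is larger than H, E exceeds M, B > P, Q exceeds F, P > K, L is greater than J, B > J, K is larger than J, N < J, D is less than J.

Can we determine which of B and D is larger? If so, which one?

B

D < J < K < P < B, by transitivity through J, K, P.
So B is larger.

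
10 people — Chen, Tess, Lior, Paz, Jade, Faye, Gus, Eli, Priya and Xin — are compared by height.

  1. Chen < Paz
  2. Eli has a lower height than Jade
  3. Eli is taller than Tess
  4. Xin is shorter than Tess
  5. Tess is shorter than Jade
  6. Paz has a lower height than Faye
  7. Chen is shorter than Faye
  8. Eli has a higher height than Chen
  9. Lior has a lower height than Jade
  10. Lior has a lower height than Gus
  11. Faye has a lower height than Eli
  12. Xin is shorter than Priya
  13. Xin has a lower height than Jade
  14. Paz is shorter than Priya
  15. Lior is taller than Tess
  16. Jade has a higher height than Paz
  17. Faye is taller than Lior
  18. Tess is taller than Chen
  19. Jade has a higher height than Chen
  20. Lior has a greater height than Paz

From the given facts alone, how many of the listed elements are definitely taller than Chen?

The elements the relations force above Chen are Tess, Paz, Lior, Faye, Gus, Priya, Eli, Jade — no chain reaches any other.
That is 8.

8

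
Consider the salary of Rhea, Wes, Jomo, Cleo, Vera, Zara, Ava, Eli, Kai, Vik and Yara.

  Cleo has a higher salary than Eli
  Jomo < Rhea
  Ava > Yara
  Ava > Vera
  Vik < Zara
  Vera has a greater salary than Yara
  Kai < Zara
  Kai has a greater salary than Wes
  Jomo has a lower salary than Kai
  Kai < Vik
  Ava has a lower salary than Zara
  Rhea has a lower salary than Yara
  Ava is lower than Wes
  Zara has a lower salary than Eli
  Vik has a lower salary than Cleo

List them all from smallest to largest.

Jomo < Rhea < Yara < Vera < Ava < Wes < Kai < Vik < Zara < Eli < Cleo

The consecutive links are each given: Jomo < Rhea; Rhea < Yara; Yara < Vera; Vera < Ava; Ava < Wes; Wes < Kai; Kai < Vik; Vik < Zara; Zara < Eli; Eli < Cleo.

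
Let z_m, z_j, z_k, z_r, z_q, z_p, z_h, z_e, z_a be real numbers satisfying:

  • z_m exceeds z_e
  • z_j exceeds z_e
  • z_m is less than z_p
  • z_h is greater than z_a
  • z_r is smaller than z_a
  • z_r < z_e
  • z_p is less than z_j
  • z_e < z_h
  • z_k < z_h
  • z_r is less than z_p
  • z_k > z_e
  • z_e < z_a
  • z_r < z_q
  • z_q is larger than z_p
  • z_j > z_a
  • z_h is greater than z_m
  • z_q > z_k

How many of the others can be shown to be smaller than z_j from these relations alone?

5

Directly below z_j: z_e, z_a, z_p.
One step further: z_r, z_m (5 so far).
No other element is forced below z_j by the given relations, so the count is 5.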